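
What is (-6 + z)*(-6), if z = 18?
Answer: -72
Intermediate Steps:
(-6 + z)*(-6) = (-6 + 18)*(-6) = 12*(-6) = -72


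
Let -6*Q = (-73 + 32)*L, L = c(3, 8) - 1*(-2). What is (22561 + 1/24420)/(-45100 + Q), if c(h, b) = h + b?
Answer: -550939621/1099172690 ≈ -0.50123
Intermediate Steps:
c(h, b) = b + h
L = 13 (L = (8 + 3) - 1*(-2) = 11 + 2 = 13)
Q = 533/6 (Q = -(-73 + 32)*13/6 = -(-41)*13/6 = -⅙*(-533) = 533/6 ≈ 88.833)
(22561 + 1/24420)/(-45100 + Q) = (22561 + 1/24420)/(-45100 + 533/6) = (22561 + 1/24420)/(-270067/6) = (550939621/24420)*(-6/270067) = -550939621/1099172690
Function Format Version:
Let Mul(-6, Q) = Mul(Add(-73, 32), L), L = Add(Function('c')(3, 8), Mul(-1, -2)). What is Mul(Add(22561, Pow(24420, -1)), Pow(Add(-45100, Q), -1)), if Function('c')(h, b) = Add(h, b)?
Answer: Rational(-550939621, 1099172690) ≈ -0.50123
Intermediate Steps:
Function('c')(h, b) = Add(b, h)
L = 13 (L = Add(Add(8, 3), Mul(-1, -2)) = Add(11, 2) = 13)
Q = Rational(533, 6) (Q = Mul(Rational(-1, 6), Mul(Add(-73, 32), 13)) = Mul(Rational(-1, 6), Mul(-41, 13)) = Mul(Rational(-1, 6), -533) = Rational(533, 6) ≈ 88.833)
Mul(Add(22561, Pow(24420, -1)), Pow(Add(-45100, Q), -1)) = Mul(Add(22561, Pow(24420, -1)), Pow(Add(-45100, Rational(533, 6)), -1)) = Mul(Add(22561, Rational(1, 24420)), Pow(Rational(-270067, 6), -1)) = Mul(Rational(550939621, 24420), Rational(-6, 270067)) = Rational(-550939621, 1099172690)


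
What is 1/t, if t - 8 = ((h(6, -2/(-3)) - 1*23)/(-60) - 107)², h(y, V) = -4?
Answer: 400/4544361 ≈ 8.8021e-5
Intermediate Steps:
t = 4544361/400 (t = 8 + ((-4 - 1*23)/(-60) - 107)² = 8 + ((-4 - 23)*(-1/60) - 107)² = 8 + (-27*(-1/60) - 107)² = 8 + (9/20 - 107)² = 8 + (-2131/20)² = 8 + 4541161/400 = 4544361/400 ≈ 11361.)
1/t = 1/(4544361/400) = 400/4544361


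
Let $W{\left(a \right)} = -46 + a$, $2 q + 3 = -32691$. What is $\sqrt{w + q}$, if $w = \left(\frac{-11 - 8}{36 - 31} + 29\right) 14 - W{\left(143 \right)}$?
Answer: $\frac{2 i \sqrt{100570}}{5} \approx 126.85 i$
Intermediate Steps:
$q = -16347$ ($q = - \frac{3}{2} + \frac{1}{2} \left(-32691\right) = - \frac{3}{2} - \frac{32691}{2} = -16347$)
$w = \frac{1279}{5}$ ($w = \left(\frac{-11 - 8}{36 - 31} + 29\right) 14 - \left(-46 + 143\right) = \left(- \frac{19}{5} + 29\right) 14 - 97 = \frac{126}{5} \cdot 14 - 97 = \frac{1764}{5} - 97 = \frac{1279}{5} \approx 255.8$)
$\sqrt{w + q} = \sqrt{\frac{1279}{5} - 16347} = \sqrt{- \frac{80456}{5}} = \frac{2 i \sqrt{100570}}{5}$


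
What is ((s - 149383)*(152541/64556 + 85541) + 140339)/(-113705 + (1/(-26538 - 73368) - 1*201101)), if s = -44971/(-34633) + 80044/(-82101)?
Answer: 19528427965075353819714169034/481092403079469134732273 ≈ 40592.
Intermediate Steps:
s = 920000219/2843403933 (s = -44971*(-1/34633) + 80044*(-1/82101) = 44971/34633 - 80044/82101 = 920000219/2843403933 ≈ 0.32356)
((s - 149383)*(152541/64556 + 85541) + 140339)/(-113705 + (1/(-26538 - 73368) - 1*201101)) = ((920000219/2843403933 - 149383)*(152541/64556 + 85541) + 140339)/(-113705 + (1/(-26538 - 73368) - 1*201101)) = (-424755289723120*(152541*(1/64556) + 85541)/2843403933 + 140339)/(-113705 + (1/(-99906) - 201101)) = (-424755289723120*(152541/64556 + 85541)/2843403933 + 140339)/(-113705 + (-1/99906 - 201101)) = (-424755289723120/2843403933*5522337337/64556 + 140339)/(-113705 - 20091196507/99906) = (-586410498881559492032860/45889696074687 + 140339)/(-31451008237/99906) = -586404058767502066533967/45889696074687*(-99906/31451008237) = 19528427965075353819714169034/481092403079469134732273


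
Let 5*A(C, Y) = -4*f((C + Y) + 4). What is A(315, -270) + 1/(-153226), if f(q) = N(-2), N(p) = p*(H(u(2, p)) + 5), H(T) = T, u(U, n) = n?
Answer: 3677419/766130 ≈ 4.8000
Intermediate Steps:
N(p) = p*(5 + p) (N(p) = p*(p + 5) = p*(5 + p))
f(q) = -6 (f(q) = -2*(5 - 2) = -2*3 = -6)
A(C, Y) = 24/5 (A(C, Y) = (-4*(-6))/5 = (⅕)*24 = 24/5)
A(315, -270) + 1/(-153226) = 24/5 + 1/(-153226) = 24/5 - 1/153226 = 3677419/766130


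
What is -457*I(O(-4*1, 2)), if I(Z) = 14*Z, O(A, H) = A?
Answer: 25592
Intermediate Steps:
-457*I(O(-4*1, 2)) = -6398*(-4*1) = -6398*(-4) = -457*(-56) = 25592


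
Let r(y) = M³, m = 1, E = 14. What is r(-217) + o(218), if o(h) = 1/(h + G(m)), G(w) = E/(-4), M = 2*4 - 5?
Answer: 11585/429 ≈ 27.005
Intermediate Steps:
M = 3 (M = 8 - 5 = 3)
G(w) = -7/2 (G(w) = 14/(-4) = 14*(-¼) = -7/2)
o(h) = 1/(-7/2 + h) (o(h) = 1/(h - 7/2) = 1/(-7/2 + h))
r(y) = 27 (r(y) = 3³ = 27)
r(-217) + o(218) = 27 + 2/(-7 + 2*218) = 27 + 2/(-7 + 436) = 27 + 2/429 = 11585/429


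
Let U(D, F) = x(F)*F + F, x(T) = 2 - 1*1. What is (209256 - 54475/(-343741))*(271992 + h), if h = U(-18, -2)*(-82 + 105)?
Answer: 19557745566394900/343741 ≈ 5.6897e+10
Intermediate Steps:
x(T) = 1 (x(T) = 2 - 1 = 1)
U(D, F) = 2*F (U(D, F) = 1*F + F = F + F = 2*F)
h = -92 (h = (2*(-2))*(-82 + 105) = -4*23 = -92)
(209256 - 54475/(-343741))*(271992 + h) = (209256 - 54475/(-343741))*(271992 - 92) = (209256 - 54475*(-1/343741))*271900 = (209256 + 54475/343741)*271900 = (71929921171/343741)*271900 = 19557745566394900/343741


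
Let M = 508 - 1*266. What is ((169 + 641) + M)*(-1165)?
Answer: -1225580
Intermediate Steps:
M = 242 (M = 508 - 266 = 242)
((169 + 641) + M)*(-1165) = ((169 + 641) + 242)*(-1165) = (810 + 242)*(-1165) = 1052*(-1165) = -1225580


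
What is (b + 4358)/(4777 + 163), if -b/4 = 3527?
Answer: -75/38 ≈ -1.9737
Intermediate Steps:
b = -14108 (b = -4*3527 = -14108)
(b + 4358)/(4777 + 163) = (-14108 + 4358)/(4777 + 163) = -9750/4940 = -9750*1/4940 = -75/38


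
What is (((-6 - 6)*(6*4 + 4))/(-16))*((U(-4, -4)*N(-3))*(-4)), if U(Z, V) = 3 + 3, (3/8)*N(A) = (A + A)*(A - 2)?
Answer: -40320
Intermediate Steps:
N(A) = 16*A*(-2 + A)/3 (N(A) = 8*((A + A)*(A - 2))/3 = 8*((2*A)*(-2 + A))/3 = 8*(2*A*(-2 + A))/3 = 16*A*(-2 + A)/3)
U(Z, V) = 6
(((-6 - 6)*(6*4 + 4))/(-16))*((U(-4, -4)*N(-3))*(-4)) = (((-6 - 6)*(6*4 + 4))/(-16))*((6*((16/3)*(-3)*(-2 - 3)))*(-4)) = (-12*(24 + 4)*(-1/16))*((6*((16/3)*(-3)*(-5)))*(-4)) = (-12*28*(-1/16))*((6*80)*(-4)) = (-336*(-1/16))*(480*(-4)) = 21*(-1920) = -40320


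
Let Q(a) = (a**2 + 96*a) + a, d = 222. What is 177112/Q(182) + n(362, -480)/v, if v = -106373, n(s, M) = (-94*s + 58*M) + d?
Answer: 845007514/207746469 ≈ 4.0675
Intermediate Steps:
Q(a) = a**2 + 97*a
n(s, M) = 222 - 94*s + 58*M (n(s, M) = (-94*s + 58*M) + 222 = 222 - 94*s + 58*M)
177112/Q(182) + n(362, -480)/v = 177112/((182*(97 + 182))) + (222 - 94*362 + 58*(-480))/(-106373) = 177112/((182*279)) + (222 - 34028 - 27840)*(-1/106373) = 177112/50778 - 61646*(-1/106373) = 177112*(1/50778) + 61646/106373 = 6812/1953 + 61646/106373 = 845007514/207746469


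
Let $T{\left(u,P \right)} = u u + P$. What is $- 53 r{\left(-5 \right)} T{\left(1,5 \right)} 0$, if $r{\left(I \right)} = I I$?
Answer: $0$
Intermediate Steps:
$T{\left(u,P \right)} = P + u^{2}$ ($T{\left(u,P \right)} = u^{2} + P = P + u^{2}$)
$r{\left(I \right)} = I^{2}$
$- 53 r{\left(-5 \right)} T{\left(1,5 \right)} 0 = - 53 \left(-5\right)^{2} \left(5 + 1^{2}\right) 0 = - 53 \cdot 25 \left(5 + 1\right) 0 = - 53 \cdot 25 \cdot 6 \cdot 0 = - 53 \cdot 150 \cdot 0 = \left(-53\right) 0 = 0$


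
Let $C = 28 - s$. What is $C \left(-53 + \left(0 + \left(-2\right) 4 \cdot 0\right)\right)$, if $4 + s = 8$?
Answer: $-1272$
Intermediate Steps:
$s = 4$ ($s = -4 + 8 = 4$)
$C = 24$ ($C = 28 - 4 = 24$)
$C \left(-53 + \left(0 + \left(-2\right) 4 \cdot 0\right)\right) = 24 \left(-53 + \left(0 + \left(-2\right) 4 \cdot 0\right)\right) = 24 \left(-53 + \left(0 - 0\right)\right) = 24 \left(-53 + \left(0 + 0\right)\right) = 24 \left(-53 + 0\right) = 24 \left(-53\right) = -1272$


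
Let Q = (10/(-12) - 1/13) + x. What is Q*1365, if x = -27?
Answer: -76195/2 ≈ -38098.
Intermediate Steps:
Q = -2177/78 (Q = (10/(-12) - 1/13) - 27 = (10*(-1/12) - 1*1/13) - 27 = (-⅚ - 1/13) - 27 = -71/78 - 27 = -2177/78 ≈ -27.910)
Q*1365 = -2177/78*1365 = -76195/2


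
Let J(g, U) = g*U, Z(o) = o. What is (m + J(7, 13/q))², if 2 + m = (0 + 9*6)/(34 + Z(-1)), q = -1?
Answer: 1010025/121 ≈ 8347.3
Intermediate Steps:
m = -4/11 (m = -2 + (0 + 9*6)/(34 - 1) = -2 + (0 + 54)/33 = -2 + 54*(1/33) = -2 + 18/11 = -4/11 ≈ -0.36364)
J(g, U) = U*g
(m + J(7, 13/q))² = (-4/11 + (13/(-1))*7)² = (-4/11 + (13*(-1))*7)² = (-4/11 - 13*7)² = (-4/11 - 91)² = (-1005/11)² = 1010025/121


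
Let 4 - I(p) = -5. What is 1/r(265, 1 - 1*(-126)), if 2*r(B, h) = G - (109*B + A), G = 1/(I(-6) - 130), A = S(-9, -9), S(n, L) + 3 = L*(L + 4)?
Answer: -121/1750084 ≈ -6.9140e-5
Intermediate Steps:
S(n, L) = -3 + L*(4 + L) (S(n, L) = -3 + L*(L + 4) = -3 + L*(4 + L))
A = 42 (A = -3 + (-9)**2 + 4*(-9) = -3 + 81 - 36 = 42)
I(p) = 9 (I(p) = 4 - 1*(-5) = 4 + 5 = 9)
G = -1/121 (G = 1/(9 - 130) = 1/(-121) = -1/121 ≈ -0.0082645)
r(B, h) = -5083/242 - 109*B/2 (r(B, h) = (-1/121 - (109*B + 42))/2 = (-1/121 - (42 + 109*B))/2 = (-1/121 + (-42 - 109*B))/2 = (-5083/121 - 109*B)/2 = -5083/242 - 109*B/2)
1/r(265, 1 - 1*(-126)) = 1/(-5083/242 - 109/2*265) = 1/(-5083/242 - 28885/2) = 1/(-1750084/121) = -121/1750084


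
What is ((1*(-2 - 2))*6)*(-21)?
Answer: 504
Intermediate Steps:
((1*(-2 - 2))*6)*(-21) = ((1*(-4))*6)*(-21) = -4*6*(-21) = -24*(-21) = 504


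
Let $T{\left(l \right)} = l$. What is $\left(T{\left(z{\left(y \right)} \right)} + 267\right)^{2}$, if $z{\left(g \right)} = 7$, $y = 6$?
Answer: $75076$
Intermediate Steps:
$\left(T{\left(z{\left(y \right)} \right)} + 267\right)^{2} = \left(7 + 267\right)^{2} = 274^{2} = 75076$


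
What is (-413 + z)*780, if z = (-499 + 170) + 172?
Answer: -444600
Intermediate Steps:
z = -157 (z = -329 + 172 = -157)
(-413 + z)*780 = (-413 - 157)*780 = -570*780 = -444600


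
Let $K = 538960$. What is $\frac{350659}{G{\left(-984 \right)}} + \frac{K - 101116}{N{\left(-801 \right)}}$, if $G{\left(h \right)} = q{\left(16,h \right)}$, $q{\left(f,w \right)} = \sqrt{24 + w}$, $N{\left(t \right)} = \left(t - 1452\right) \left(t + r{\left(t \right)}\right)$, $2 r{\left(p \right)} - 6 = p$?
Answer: $\frac{291896}{1800147} - \frac{350659 i \sqrt{15}}{120} \approx 0.16215 - 11317.0 i$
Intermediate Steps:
$r{\left(p \right)} = 3 + \frac{p}{2}$
$N{\left(t \right)} = \left(-1452 + t\right) \left(3 + \frac{3 t}{2}\right)$ ($N{\left(t \right)} = \left(t - 1452\right) \left(t + \left(3 + \frac{t}{2}\right)\right) = \left(-1452 + t\right) \left(3 + \frac{3 t}{2}\right)$)
$G{\left(h \right)} = \sqrt{24 + h}$
$\frac{350659}{G{\left(-984 \right)}} + \frac{K - 101116}{N{\left(-801 \right)}} = \frac{350659}{\sqrt{24 - 984}} + \frac{538960 - 101116}{-4356 - -1742175 + \frac{3 \left(-801\right)^{2}}{2}} = \frac{350659}{\sqrt{-960}} + \frac{538960 - 101116}{-4356 + 1742175 + \frac{3}{2} \cdot 641601} = \frac{350659}{8 i \sqrt{15}} + \frac{437844}{-4356 + 1742175 + \frac{1924803}{2}} = 350659 \left(- \frac{i \sqrt{15}}{120}\right) + \frac{437844}{\frac{5400441}{2}} = - \frac{350659 i \sqrt{15}}{120} + 437844 \cdot \frac{2}{5400441} = - \frac{350659 i \sqrt{15}}{120} + \frac{291896}{1800147} = \frac{291896}{1800147} - \frac{350659 i \sqrt{15}}{120}$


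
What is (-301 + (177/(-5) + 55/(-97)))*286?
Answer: -46740694/485 ≈ -96373.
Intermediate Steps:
(-301 + (177/(-5) + 55/(-97)))*286 = (-301 + (177*(-⅕) + 55*(-1/97)))*286 = (-301 + (-177/5 - 55/97))*286 = (-301 - 17444/485)*286 = -163429/485*286 = -46740694/485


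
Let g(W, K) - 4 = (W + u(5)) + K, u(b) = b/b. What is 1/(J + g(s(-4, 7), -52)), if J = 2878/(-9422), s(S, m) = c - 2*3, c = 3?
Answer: -4711/236989 ≈ -0.019879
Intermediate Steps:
s(S, m) = -3 (s(S, m) = 3 - 2*3 = 3 - 6 = -3)
u(b) = 1
g(W, K) = 5 + K + W (g(W, K) = 4 + ((W + 1) + K) = 4 + ((1 + W) + K) = 4 + (1 + K + W) = 5 + K + W)
J = -1439/4711 (J = 2878*(-1/9422) = -1439/4711 ≈ -0.30546)
1/(J + g(s(-4, 7), -52)) = 1/(-1439/4711 + (5 - 52 - 3)) = 1/(-1439/4711 - 50) = 1/(-236989/4711) = -4711/236989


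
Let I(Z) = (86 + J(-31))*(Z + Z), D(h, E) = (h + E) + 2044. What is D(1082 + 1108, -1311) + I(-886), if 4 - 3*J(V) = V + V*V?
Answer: 1192465/3 ≈ 3.9749e+5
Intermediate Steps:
J(V) = 4/3 - V/3 - V**2/3 (J(V) = 4/3 - (V + V*V)/3 = 4/3 - (V + V**2)/3 = 4/3 + (-V/3 - V**2/3) = 4/3 - V/3 - V**2/3)
D(h, E) = 2044 + E + h (D(h, E) = (E + h) + 2044 = 2044 + E + h)
I(Z) = -1336*Z/3 (I(Z) = (86 + (4/3 - 1/3*(-31) - 1/3*(-31)**2))*(Z + Z) = (86 + (4/3 + 31/3 - 1/3*961))*(2*Z) = (86 + (4/3 + 31/3 - 961/3))*(2*Z) = (86 - 926/3)*(2*Z) = -1336*Z/3)
D(1082 + 1108, -1311) + I(-886) = (2044 - 1311 + (1082 + 1108)) - 1336/3*(-886) = (2044 - 1311 + 2190) + 1183696/3 = 2923 + 1183696/3 = 1192465/3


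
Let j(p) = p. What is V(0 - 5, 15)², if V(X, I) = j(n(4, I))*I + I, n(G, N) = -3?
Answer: 900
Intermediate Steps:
V(X, I) = -2*I (V(X, I) = -3*I + I = -2*I)
V(0 - 5, 15)² = (-2*15)² = (-30)² = 900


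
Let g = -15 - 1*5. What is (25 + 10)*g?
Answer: -700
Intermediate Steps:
g = -20 (g = -15 - 5 = -20)
(25 + 10)*g = (25 + 10)*(-20) = 35*(-20) = -700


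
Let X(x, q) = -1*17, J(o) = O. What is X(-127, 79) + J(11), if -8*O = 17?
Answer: -153/8 ≈ -19.125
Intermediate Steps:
O = -17/8 (O = -⅛*17 = -17/8 ≈ -2.1250)
J(o) = -17/8
X(x, q) = -17
X(-127, 79) + J(11) = -17 - 17/8 = -153/8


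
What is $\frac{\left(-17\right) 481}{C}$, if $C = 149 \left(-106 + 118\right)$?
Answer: $- \frac{8177}{1788} \approx -4.5733$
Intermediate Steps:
$C = 1788$ ($C = 149 \cdot 12 = 1788$)
$\frac{\left(-17\right) 481}{C} = \frac{\left(-17\right) 481}{1788} = \left(-8177\right) \frac{1}{1788} = - \frac{8177}{1788}$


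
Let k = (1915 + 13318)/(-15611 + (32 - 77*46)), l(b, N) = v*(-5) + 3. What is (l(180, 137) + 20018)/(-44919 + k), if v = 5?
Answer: -95585879/214727858 ≈ -0.44515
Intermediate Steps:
l(b, N) = -22 (l(b, N) = 5*(-5) + 3 = -25 + 3 = -22)
k = -15233/19121 (k = 15233/(-15611 + (32 - 3542)) = 15233/(-15611 - 3510) = 15233/(-19121) = 15233*(-1/19121) = -15233/19121 ≈ -0.79666)
(l(180, 137) + 20018)/(-44919 + k) = (-22 + 20018)/(-44919 - 15233/19121) = 19996/(-858911432/19121) = 19996*(-19121/858911432) = -95585879/214727858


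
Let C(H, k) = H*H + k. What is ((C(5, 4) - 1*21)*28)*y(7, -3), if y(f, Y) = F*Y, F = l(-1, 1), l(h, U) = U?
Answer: -672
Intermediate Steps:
C(H, k) = k + H² (C(H, k) = H² + k = k + H²)
F = 1
y(f, Y) = Y (y(f, Y) = 1*Y = Y)
((C(5, 4) - 1*21)*28)*y(7, -3) = (((4 + 5²) - 1*21)*28)*(-3) = (((4 + 25) - 21)*28)*(-3) = ((29 - 21)*28)*(-3) = (8*28)*(-3) = 224*(-3) = -672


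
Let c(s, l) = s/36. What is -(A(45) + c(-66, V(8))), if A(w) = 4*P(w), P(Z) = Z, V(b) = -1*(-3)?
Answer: -1069/6 ≈ -178.17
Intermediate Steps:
V(b) = 3
c(s, l) = s/36 (c(s, l) = s*(1/36) = s/36)
A(w) = 4*w
-(A(45) + c(-66, V(8))) = -(4*45 + (1/36)*(-66)) = -(180 - 11/6) = -1*1069/6 = -1069/6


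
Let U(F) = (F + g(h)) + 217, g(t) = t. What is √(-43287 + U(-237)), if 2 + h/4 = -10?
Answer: I*√43355 ≈ 208.22*I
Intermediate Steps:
h = -48 (h = -8 + 4*(-10) = -8 - 40 = -48)
U(F) = 169 + F (U(F) = (F - 48) + 217 = (-48 + F) + 217 = 169 + F)
√(-43287 + U(-237)) = √(-43287 + (169 - 237)) = √(-43287 - 68) = √(-43355) = I*√43355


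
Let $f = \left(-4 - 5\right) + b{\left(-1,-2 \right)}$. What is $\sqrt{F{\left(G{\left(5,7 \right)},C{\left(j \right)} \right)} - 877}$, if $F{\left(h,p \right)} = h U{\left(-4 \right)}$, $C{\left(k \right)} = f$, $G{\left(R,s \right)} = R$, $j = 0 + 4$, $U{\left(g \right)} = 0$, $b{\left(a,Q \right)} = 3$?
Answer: $i \sqrt{877} \approx 29.614 i$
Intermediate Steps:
$f = -6$ ($f = \left(-4 - 5\right) + 3 = -9 + 3 = -6$)
$j = 4$
$C{\left(k \right)} = -6$
$F{\left(h,p \right)} = 0$ ($F{\left(h,p \right)} = h 0 = 0$)
$\sqrt{F{\left(G{\left(5,7 \right)},C{\left(j \right)} \right)} - 877} = \sqrt{0 - 877} = \sqrt{-877} = i \sqrt{877}$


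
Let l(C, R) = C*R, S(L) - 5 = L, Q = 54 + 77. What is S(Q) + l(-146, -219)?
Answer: 32110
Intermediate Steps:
Q = 131
S(L) = 5 + L
S(Q) + l(-146, -219) = (5 + 131) - 146*(-219) = 136 + 31974 = 32110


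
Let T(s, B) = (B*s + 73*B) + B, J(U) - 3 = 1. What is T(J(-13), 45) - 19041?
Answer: -15531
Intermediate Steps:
J(U) = 4 (J(U) = 3 + 1 = 4)
T(s, B) = 74*B + B*s (T(s, B) = (73*B + B*s) + B = 74*B + B*s)
T(J(-13), 45) - 19041 = 45*(74 + 4) - 19041 = 45*78 - 19041 = 3510 - 19041 = -15531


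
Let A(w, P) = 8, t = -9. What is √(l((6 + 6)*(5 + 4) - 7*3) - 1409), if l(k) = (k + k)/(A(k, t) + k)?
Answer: I*√12699695/95 ≈ 37.512*I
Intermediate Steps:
l(k) = 2*k/(8 + k) (l(k) = (k + k)/(8 + k) = (2*k)/(8 + k) = 2*k/(8 + k))
√(l((6 + 6)*(5 + 4) - 7*3) - 1409) = √(2*((6 + 6)*(5 + 4) - 7*3)/(8 + ((6 + 6)*(5 + 4) - 7*3)) - 1409) = √(2*(12*9 - 21)/(8 + (12*9 - 21)) - 1409) = √(2*(108 - 21)/(8 + (108 - 21)) - 1409) = √(2*87/(8 + 87) - 1409) = √(2*87/95 - 1409) = √(2*87*(1/95) - 1409) = √(174/95 - 1409) = √(-133681/95) = I*√12699695/95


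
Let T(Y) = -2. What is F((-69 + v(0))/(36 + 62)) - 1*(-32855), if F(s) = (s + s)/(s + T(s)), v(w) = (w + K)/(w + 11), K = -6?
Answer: 95970985/2921 ≈ 32856.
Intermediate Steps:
v(w) = (-6 + w)/(11 + w) (v(w) = (w - 6)/(w + 11) = (-6 + w)/(11 + w))
F(s) = 2*s/(-2 + s) (F(s) = (s + s)/(s - 2) = (2*s)/(-2 + s) = 2*s/(-2 + s))
F((-69 + v(0))/(36 + 62)) - 1*(-32855) = 2*((-69 + (-6 + 0)/(11 + 0))/(36 + 62))/(-2 + (-69 + (-6 + 0)/(11 + 0))/(36 + 62)) - 1*(-32855) = 2*((-69 - 6/11)/98)/(-2 + (-69 - 6/11)/98) + 32855 = 2*((-69 + (1/11)*(-6))*(1/98))/(-2 + (-69 + (1/11)*(-6))*(1/98)) + 32855 = 2*((-69 - 6/11)*(1/98))/(-2 + (-69 - 6/11)*(1/98)) + 32855 = 2*(-765/11*1/98)/(-2 - 765/11*1/98) + 32855 = 2*(-765/1078)/(-2 - 765/1078) + 32855 = 2*(-765/1078)/(-2921/1078) + 32855 = 2*(-765/1078)*(-1078/2921) + 32855 = 1530/2921 + 32855 = 95970985/2921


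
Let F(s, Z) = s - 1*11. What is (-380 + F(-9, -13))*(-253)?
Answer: 101200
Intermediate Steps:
F(s, Z) = -11 + s (F(s, Z) = s - 11 = -11 + s)
(-380 + F(-9, -13))*(-253) = (-380 + (-11 - 9))*(-253) = (-380 - 20)*(-253) = -400*(-253) = 101200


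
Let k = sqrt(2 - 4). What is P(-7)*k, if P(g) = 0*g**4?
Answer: 0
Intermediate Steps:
k = I*sqrt(2) (k = sqrt(-2) = I*sqrt(2) ≈ 1.4142*I)
P(g) = 0
P(-7)*k = 0*(I*sqrt(2)) = 0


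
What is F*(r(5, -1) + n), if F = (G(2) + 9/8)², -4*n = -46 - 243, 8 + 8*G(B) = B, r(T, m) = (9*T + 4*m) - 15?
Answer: 3537/256 ≈ 13.816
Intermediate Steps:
r(T, m) = -15 + 4*m + 9*T (r(T, m) = (4*m + 9*T) - 15 = -15 + 4*m + 9*T)
G(B) = -1 + B/8
n = 289/4 (n = -(-46 - 243)/4 = -¼*(-289) = 289/4 ≈ 72.250)
F = 9/64 (F = ((-1 + (⅛)*2) + 9/8)² = ((-1 + ¼) + 9*(⅛))² = (-¾ + 9/8)² = (3/8)² = 9/64 ≈ 0.14063)
F*(r(5, -1) + n) = 9*((-15 + 4*(-1) + 9*5) + 289/4)/64 = 9*((-15 - 4 + 45) + 289/4)/64 = 9*(26 + 289/4)/64 = (9/64)*(393/4) = 3537/256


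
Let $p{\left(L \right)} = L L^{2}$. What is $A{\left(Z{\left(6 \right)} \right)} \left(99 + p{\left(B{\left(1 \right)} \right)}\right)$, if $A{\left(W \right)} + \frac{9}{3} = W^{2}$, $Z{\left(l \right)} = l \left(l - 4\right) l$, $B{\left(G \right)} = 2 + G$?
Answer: $652806$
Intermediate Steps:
$p{\left(L \right)} = L^{3}$
$Z{\left(l \right)} = l^{2} \left(-4 + l\right)$ ($Z{\left(l \right)} = l \left(-4 + l\right) l = l^{2} \left(-4 + l\right)$)
$A{\left(W \right)} = -3 + W^{2}$
$A{\left(Z{\left(6 \right)} \right)} \left(99 + p{\left(B{\left(1 \right)} \right)}\right) = \left(-3 + \left(6^{2} \left(-4 + 6\right)\right)^{2}\right) \left(99 + \left(2 + 1\right)^{3}\right) = \left(-3 + \left(36 \cdot 2\right)^{2}\right) \left(99 + 3^{3}\right) = \left(-3 + 72^{2}\right) \left(99 + 27\right) = \left(-3 + 5184\right) 126 = 5181 \cdot 126 = 652806$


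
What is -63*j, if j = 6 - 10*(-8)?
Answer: -5418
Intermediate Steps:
j = 86 (j = 6 + 80 = 86)
-63*j = -63*86 = -5418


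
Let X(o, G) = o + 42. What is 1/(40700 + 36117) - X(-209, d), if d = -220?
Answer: 12828440/76817 ≈ 167.00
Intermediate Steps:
X(o, G) = 42 + o
1/(40700 + 36117) - X(-209, d) = 1/(40700 + 36117) - (42 - 209) = 1/76817 - 1*(-167) = 1/76817 + 167 = 12828440/76817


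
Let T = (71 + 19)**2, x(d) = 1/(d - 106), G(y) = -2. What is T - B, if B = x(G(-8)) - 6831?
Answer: 1612549/108 ≈ 14931.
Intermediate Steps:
x(d) = 1/(-106 + d)
B = -737749/108 (B = 1/(-106 - 2) - 6831 = 1/(-108) - 6831 = -1/108 - 6831 = -737749/108 ≈ -6831.0)
T = 8100 (T = 90**2 = 8100)
T - B = 8100 - 1*(-737749/108) = 8100 + 737749/108 = 1612549/108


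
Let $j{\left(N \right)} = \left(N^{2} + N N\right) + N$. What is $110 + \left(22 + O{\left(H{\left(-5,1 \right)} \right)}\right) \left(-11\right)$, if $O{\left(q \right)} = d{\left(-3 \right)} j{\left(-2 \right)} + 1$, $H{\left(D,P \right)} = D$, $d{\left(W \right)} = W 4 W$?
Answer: $-2519$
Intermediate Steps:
$d{\left(W \right)} = 4 W^{2}$ ($d{\left(W \right)} = 4 W W = 4 W^{2}$)
$j{\left(N \right)} = N + 2 N^{2}$ ($j{\left(N \right)} = \left(N^{2} + N^{2}\right) + N = 2 N^{2} + N = N + 2 N^{2}$)
$O{\left(q \right)} = 217$ ($O{\left(q \right)} = 4 \left(-3\right)^{2} \left(- 2 \left(1 + 2 \left(-2\right)\right)\right) + 1 = 4 \cdot 9 \left(- 2 \left(1 - 4\right)\right) + 1 = 36 \left(\left(-2\right) \left(-3\right)\right) + 1 = 36 \cdot 6 + 1 = 216 + 1 = 217$)
$110 + \left(22 + O{\left(H{\left(-5,1 \right)} \right)}\right) \left(-11\right) = 110 + \left(22 + 217\right) \left(-11\right) = 110 + 239 \left(-11\right) = 110 - 2629 = -2519$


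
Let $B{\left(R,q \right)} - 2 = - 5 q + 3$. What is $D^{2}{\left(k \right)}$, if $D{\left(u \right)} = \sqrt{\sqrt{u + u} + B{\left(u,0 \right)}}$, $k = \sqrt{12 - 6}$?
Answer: $5 + 2^{\frac{3}{4}} \sqrt[4]{3} \approx 7.2134$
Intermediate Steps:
$B{\left(R,q \right)} = 5 - 5 q$ ($B{\left(R,q \right)} = 2 - \left(-3 + 5 q\right) = 5 - 5 q$)
$k = \sqrt{6} \approx 2.4495$
$D{\left(u \right)} = \sqrt{5 + \sqrt{2} \sqrt{u}}$ ($D{\left(u \right)} = \sqrt{\sqrt{u + u} + \left(5 - 0\right)} = \sqrt{\sqrt{2 u} + \left(5 + 0\right)} = \sqrt{\sqrt{2} \sqrt{u} + 5} = \sqrt{5 + \sqrt{2} \sqrt{u}}$)
$D^{2}{\left(k \right)} = \left(\sqrt{5 + \sqrt{2} \sqrt{\sqrt{6}}}\right)^{2} = \left(\sqrt{5 + \sqrt{2} \sqrt[4]{6}}\right)^{2} = \left(\sqrt{5 + 2^{\frac{3}{4}} \sqrt[4]{3}}\right)^{2} = 5 + 2^{\frac{3}{4}} \sqrt[4]{3}$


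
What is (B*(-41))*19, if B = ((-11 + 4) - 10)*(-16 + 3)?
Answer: -172159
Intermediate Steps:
B = 221 (B = (-7 - 10)*(-13) = -17*(-13) = 221)
(B*(-41))*19 = (221*(-41))*19 = -9061*19 = -172159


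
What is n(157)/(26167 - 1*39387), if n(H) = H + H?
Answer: -157/6610 ≈ -0.023752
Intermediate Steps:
n(H) = 2*H
n(157)/(26167 - 1*39387) = (2*157)/(26167 - 1*39387) = 314/(26167 - 39387) = 314/(-13220) = 314*(-1/13220) = -157/6610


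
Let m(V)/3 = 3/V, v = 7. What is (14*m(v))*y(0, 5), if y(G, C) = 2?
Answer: 36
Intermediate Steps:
m(V) = 9/V (m(V) = 3*(3/V) = 9/V)
(14*m(v))*y(0, 5) = (14*(9/7))*2 = 18*2 = 36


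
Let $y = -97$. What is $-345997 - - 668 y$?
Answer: $-410793$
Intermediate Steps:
$-345997 - - 668 y = -345997 - \left(-668\right) \left(-97\right) = -345997 - 64796 = -410793$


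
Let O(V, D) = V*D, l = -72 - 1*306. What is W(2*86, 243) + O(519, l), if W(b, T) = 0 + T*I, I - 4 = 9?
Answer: -193023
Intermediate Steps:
I = 13 (I = 4 + 9 = 13)
l = -378 (l = -72 - 306 = -378)
O(V, D) = D*V
W(b, T) = 13*T (W(b, T) = 0 + T*13 = 0 + 13*T = 13*T)
W(2*86, 243) + O(519, l) = 13*243 - 378*519 = 3159 - 196182 = -193023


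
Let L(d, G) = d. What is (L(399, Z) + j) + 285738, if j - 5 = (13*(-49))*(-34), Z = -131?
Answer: 307800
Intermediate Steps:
j = 21663 (j = 5 + (13*(-49))*(-34) = 5 - 637*(-34) = 5 + 21658 = 21663)
(L(399, Z) + j) + 285738 = (399 + 21663) + 285738 = 22062 + 285738 = 307800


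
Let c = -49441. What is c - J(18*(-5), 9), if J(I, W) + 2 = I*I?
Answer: -57539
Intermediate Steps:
J(I, W) = -2 + I² (J(I, W) = -2 + I*I = -2 + I²)
c - J(18*(-5), 9) = -49441 - (-2 + (18*(-5))²) = -49441 - (-2 + (-90)²) = -49441 - (-2 + 8100) = -49441 - 1*8098 = -49441 - 8098 = -57539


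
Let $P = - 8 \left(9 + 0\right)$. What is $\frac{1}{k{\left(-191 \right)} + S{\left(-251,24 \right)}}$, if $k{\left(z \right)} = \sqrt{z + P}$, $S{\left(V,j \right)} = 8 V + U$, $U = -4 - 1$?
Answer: $- \frac{2013}{4052432} - \frac{i \sqrt{263}}{4052432} \approx -0.00049674 - 4.0019 \cdot 10^{-6} i$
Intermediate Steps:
$P = -72$ ($P = \left(-8\right) 9 = -72$)
$U = -5$ ($U = -4 - 1 = -5$)
$S{\left(V,j \right)} = -5 + 8 V$ ($S{\left(V,j \right)} = 8 V - 5 = -5 + 8 V$)
$k{\left(z \right)} = \sqrt{-72 + z}$ ($k{\left(z \right)} = \sqrt{z - 72} = \sqrt{-72 + z}$)
$\frac{1}{k{\left(-191 \right)} + S{\left(-251,24 \right)}} = \frac{1}{\sqrt{-72 - 191} + \left(-5 + 8 \left(-251\right)\right)} = \frac{1}{\sqrt{-263} - 2013} = \frac{1}{i \sqrt{263} - 2013} = \frac{1}{-2013 + i \sqrt{263}}$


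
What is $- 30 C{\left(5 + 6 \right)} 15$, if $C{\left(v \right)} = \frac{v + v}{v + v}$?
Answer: $-450$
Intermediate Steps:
$C{\left(v \right)} = 1$ ($C{\left(v \right)} = \frac{2 v}{2 v} = 2 v \frac{1}{2 v} = 1$)
$- 30 C{\left(5 + 6 \right)} 15 = \left(-30\right) 1 \cdot 15 = \left(-30\right) 15 = -450$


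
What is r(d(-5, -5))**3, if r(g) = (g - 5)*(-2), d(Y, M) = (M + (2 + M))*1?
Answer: 17576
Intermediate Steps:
d(Y, M) = 2 + 2*M (d(Y, M) = (2 + 2*M)*1 = 2 + 2*M)
r(g) = 10 - 2*g (r(g) = (-5 + g)*(-2) = 10 - 2*g)
r(d(-5, -5))**3 = (10 - 2*(2 + 2*(-5)))**3 = (10 - 2*(2 - 10))**3 = (10 - 2*(-8))**3 = (10 + 16)**3 = 26**3 = 17576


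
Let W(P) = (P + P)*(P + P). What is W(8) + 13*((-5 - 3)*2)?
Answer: 48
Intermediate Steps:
W(P) = 4*P² (W(P) = (2*P)*(2*P) = 4*P²)
W(8) + 13*((-5 - 3)*2) = 4*8² + 13*((-5 - 3)*2) = 4*64 + 13*(-8*2) = 256 + 13*(-16) = 256 - 208 = 48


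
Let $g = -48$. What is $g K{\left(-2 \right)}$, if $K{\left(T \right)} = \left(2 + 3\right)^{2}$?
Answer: $-1200$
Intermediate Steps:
$K{\left(T \right)} = 25$ ($K{\left(T \right)} = 5^{2} = 25$)
$g K{\left(-2 \right)} = \left(-48\right) 25 = -1200$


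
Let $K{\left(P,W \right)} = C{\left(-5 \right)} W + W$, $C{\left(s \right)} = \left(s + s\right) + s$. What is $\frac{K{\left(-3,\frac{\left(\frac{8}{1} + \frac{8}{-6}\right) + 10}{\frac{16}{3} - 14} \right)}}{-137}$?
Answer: $- \frac{350}{1781} \approx -0.19652$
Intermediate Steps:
$C{\left(s \right)} = 3 s$ ($C{\left(s \right)} = 2 s + s = 3 s$)
$K{\left(P,W \right)} = - 14 W$ ($K{\left(P,W \right)} = 3 \left(-5\right) W + W = - 15 W + W = - 14 W$)
$\frac{K{\left(-3,\frac{\left(\frac{8}{1} + \frac{8}{-6}\right) + 10}{\frac{16}{3} - 14} \right)}}{-137} = \frac{\left(-14\right) \frac{\left(\frac{8}{1} + \frac{8}{-6}\right) + 10}{\frac{16}{3} - 14}}{-137} = - 14 \frac{\left(8 \cdot 1 + 8 \left(- \frac{1}{6}\right)\right) + 10}{16 \cdot \frac{1}{3} - 14} \left(- \frac{1}{137}\right) = - 14 \frac{\left(8 - \frac{4}{3}\right) + 10}{\frac{16}{3} - 14} \left(- \frac{1}{137}\right) = - 14 \frac{\frac{20}{3} + 10}{- \frac{26}{3}} \left(- \frac{1}{137}\right) = - 14 \cdot \frac{50}{3} \left(- \frac{3}{26}\right) \left(- \frac{1}{137}\right) = \left(-14\right) \left(- \frac{25}{13}\right) \left(- \frac{1}{137}\right) = \frac{350}{13} \left(- \frac{1}{137}\right) = - \frac{350}{1781}$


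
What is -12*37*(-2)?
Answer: 888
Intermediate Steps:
-12*37*(-2) = -444*(-2) = 888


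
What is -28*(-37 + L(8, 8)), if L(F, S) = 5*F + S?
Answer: -308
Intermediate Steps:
L(F, S) = S + 5*F
-28*(-37 + L(8, 8)) = -28*(-37 + (8 + 5*8)) = -28*(-37 + (8 + 40)) = -28*(-37 + 48) = -28*11 = -308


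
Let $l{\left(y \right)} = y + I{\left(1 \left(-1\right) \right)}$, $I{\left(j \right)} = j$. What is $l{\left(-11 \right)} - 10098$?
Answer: $-10110$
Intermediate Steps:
$l{\left(y \right)} = -1 + y$ ($l{\left(y \right)} = y + 1 \left(-1\right) = y - 1 = -1 + y$)
$l{\left(-11 \right)} - 10098 = \left(-1 - 11\right) - 10098 = -12 - 10098 = -10110$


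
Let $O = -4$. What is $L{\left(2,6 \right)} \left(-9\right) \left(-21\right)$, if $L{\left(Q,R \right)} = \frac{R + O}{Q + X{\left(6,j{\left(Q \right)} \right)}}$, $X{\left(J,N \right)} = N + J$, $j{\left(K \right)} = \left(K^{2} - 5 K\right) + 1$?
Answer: $126$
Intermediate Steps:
$j{\left(K \right)} = 1 + K^{2} - 5 K$
$X{\left(J,N \right)} = J + N$
$L{\left(Q,R \right)} = \frac{-4 + R}{7 + Q^{2} - 4 Q}$ ($L{\left(Q,R \right)} = \frac{R - 4}{Q + \left(6 + \left(1 + Q^{2} - 5 Q\right)\right)} = \frac{-4 + R}{Q + \left(7 + Q^{2} - 5 Q\right)} = \frac{-4 + R}{7 + Q^{2} - 4 Q}$)
$L{\left(2,6 \right)} \left(-9\right) \left(-21\right) = \frac{-4 + 6}{7 + 2^{2} - 8} \left(-9\right) \left(-21\right) = \frac{1}{7 + 4 - 8} \cdot 2 \left(-9\right) \left(-21\right) = \frac{1}{3} \cdot 2 \left(-9\right) \left(-21\right) = \frac{2}{3} \left(-9\right) \left(-21\right) = \left(-6\right) \left(-21\right) = 126$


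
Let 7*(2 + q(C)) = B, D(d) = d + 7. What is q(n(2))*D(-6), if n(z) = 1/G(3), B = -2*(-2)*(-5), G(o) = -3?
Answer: -34/7 ≈ -4.8571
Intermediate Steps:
B = -20 (B = 4*(-5) = -20)
D(d) = 7 + d
n(z) = -⅓ (n(z) = 1/(-3) = -⅓)
q(C) = -34/7 (q(C) = -2 + (⅐)*(-20) = -2 - 20/7 = -34/7)
q(n(2))*D(-6) = -34*(7 - 6)/7 = -34/7*1 = -34/7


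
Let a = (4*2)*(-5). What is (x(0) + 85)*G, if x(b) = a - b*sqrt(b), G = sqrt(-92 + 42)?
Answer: 225*I*sqrt(2) ≈ 318.2*I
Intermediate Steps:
a = -40 (a = 8*(-5) = -40)
G = 5*I*sqrt(2) (G = sqrt(-50) = 5*I*sqrt(2) ≈ 7.0711*I)
x(b) = -40 - b**(3/2) (x(b) = -40 - b*sqrt(b) = -40 - b**(3/2))
(x(0) + 85)*G = ((-40 - 0**(3/2)) + 85)*(5*I*sqrt(2)) = ((-40 - 1*0) + 85)*(5*I*sqrt(2)) = ((-40 + 0) + 85)*(5*I*sqrt(2)) = (-40 + 85)*(5*I*sqrt(2)) = 45*(5*I*sqrt(2)) = 225*I*sqrt(2)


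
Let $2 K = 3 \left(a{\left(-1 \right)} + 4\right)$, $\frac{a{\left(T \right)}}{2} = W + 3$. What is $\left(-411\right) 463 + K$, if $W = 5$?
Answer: $-190263$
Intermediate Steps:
$a{\left(T \right)} = 16$ ($a{\left(T \right)} = 2 \left(5 + 3\right) = 2 \cdot 8 = 16$)
$K = 30$ ($K = \frac{3 \left(16 + 4\right)}{2} = \frac{3 \cdot 20}{2} = \frac{1}{2} \cdot 60 = 30$)
$\left(-411\right) 463 + K = \left(-411\right) 463 + 30 = -190293 + 30 = -190263$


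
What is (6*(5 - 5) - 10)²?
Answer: 100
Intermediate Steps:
(6*(5 - 5) - 10)² = (6*0 - 10)² = (0 - 10)² = (-10)² = 100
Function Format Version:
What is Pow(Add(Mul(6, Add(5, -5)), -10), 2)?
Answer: 100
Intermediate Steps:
Pow(Add(Mul(6, Add(5, -5)), -10), 2) = Pow(Add(Mul(6, 0), -10), 2) = Pow(Add(0, -10), 2) = Pow(-10, 2) = 100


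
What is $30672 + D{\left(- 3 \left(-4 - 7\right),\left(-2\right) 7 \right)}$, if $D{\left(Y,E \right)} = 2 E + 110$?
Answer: $30754$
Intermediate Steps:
$D{\left(Y,E \right)} = 110 + 2 E$
$30672 + D{\left(- 3 \left(-4 - 7\right),\left(-2\right) 7 \right)} = 30672 + \left(110 + 2 \left(\left(-2\right) 7\right)\right) = 30672 + \left(110 + 2 \left(-14\right)\right) = 30672 + \left(110 - 28\right) = 30672 + 82 = 30754$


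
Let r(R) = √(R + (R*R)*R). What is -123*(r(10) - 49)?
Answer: 6027 - 123*√1010 ≈ 2118.0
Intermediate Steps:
r(R) = √(R + R³) (r(R) = √(R + R²*R) = √(R + R³))
-123*(r(10) - 49) = -123*(√(10 + 10³) - 49) = -123*(√(10 + 1000) - 49) = -123*(√1010 - 49) = -123*(-49 + √1010) = 6027 - 123*√1010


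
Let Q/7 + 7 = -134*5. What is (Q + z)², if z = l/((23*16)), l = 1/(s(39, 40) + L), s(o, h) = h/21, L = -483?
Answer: 310434343720957643929/13822810153216 ≈ 2.2458e+7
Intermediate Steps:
s(o, h) = h/21 (s(o, h) = h*(1/21) = h/21)
l = -21/10103 (l = 1/((1/21)*40 - 483) = 1/(40/21 - 483) = 1/(-10103/21) = -21/10103 ≈ -0.0020786)
Q = -4739 (Q = -49 + 7*(-134*5) = -49 + 7*(-670) = -49 - 4690 = -4739)
z = -21/3717904 (z = -21/(10103*(23*16)) = -21/10103/368 = -21/10103*1/368 = -21/3717904 ≈ -5.6483e-6)
(Q + z)² = (-4739 - 21/3717904)² = (-17619147077/3717904)² = 310434343720957643929/13822810153216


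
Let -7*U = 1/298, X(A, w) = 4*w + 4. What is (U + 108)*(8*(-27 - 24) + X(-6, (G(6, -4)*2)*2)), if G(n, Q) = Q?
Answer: -52717158/1043 ≈ -50544.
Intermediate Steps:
X(A, w) = 4 + 4*w
U = -1/2086 (U = -⅐/298 = -⅐*1/298 = -1/2086 ≈ -0.00047939)
(U + 108)*(8*(-27 - 24) + X(-6, (G(6, -4)*2)*2)) = (-1/2086 + 108)*(8*(-27 - 24) + (4 + 4*(-4*2*2))) = 225287*(8*(-51) + (4 + 4*(-8*2)))/2086 = 225287*(-408 + (4 + 4*(-16)))/2086 = 225287*(-408 + (4 - 64))/2086 = 225287*(-408 - 60)/2086 = (225287/2086)*(-468) = -52717158/1043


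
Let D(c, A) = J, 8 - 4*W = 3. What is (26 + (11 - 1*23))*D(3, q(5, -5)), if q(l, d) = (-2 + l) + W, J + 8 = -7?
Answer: -210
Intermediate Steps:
W = 5/4 (W = 2 - 1/4*3 = 2 - 3/4 = 5/4 ≈ 1.2500)
J = -15 (J = -8 - 7 = -15)
q(l, d) = -3/4 + l (q(l, d) = (-2 + l) + 5/4 = -3/4 + l)
D(c, A) = -15
(26 + (11 - 1*23))*D(3, q(5, -5)) = (26 + (11 - 1*23))*(-15) = (26 + (11 - 23))*(-15) = (26 - 12)*(-15) = 14*(-15) = -210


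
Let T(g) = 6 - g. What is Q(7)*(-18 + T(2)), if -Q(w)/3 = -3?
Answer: -126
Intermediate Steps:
Q(w) = 9 (Q(w) = -3*(-3) = 9)
Q(7)*(-18 + T(2)) = 9*(-18 + (6 - 1*2)) = 9*(-18 + (6 - 2)) = 9*(-18 + 4) = 9*(-14) = -126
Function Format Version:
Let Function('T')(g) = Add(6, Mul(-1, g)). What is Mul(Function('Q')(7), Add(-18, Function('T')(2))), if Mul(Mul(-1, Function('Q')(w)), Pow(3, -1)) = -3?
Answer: -126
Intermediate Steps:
Function('Q')(w) = 9 (Function('Q')(w) = Mul(-3, -3) = 9)
Mul(Function('Q')(7), Add(-18, Function('T')(2))) = Mul(9, Add(-18, Add(6, Mul(-1, 2)))) = Mul(9, Add(-18, Add(6, -2))) = Mul(9, Add(-18, 4)) = Mul(9, -14) = -126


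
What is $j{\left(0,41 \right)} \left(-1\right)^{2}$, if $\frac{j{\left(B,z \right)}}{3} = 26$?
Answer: $78$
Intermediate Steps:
$j{\left(B,z \right)} = 78$ ($j{\left(B,z \right)} = 3 \cdot 26 = 78$)
$j{\left(0,41 \right)} \left(-1\right)^{2} = 78 \left(-1\right)^{2} = 78 \cdot 1 = 78$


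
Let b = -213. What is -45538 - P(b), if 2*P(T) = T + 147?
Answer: -45505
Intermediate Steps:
P(T) = 147/2 + T/2 (P(T) = (T + 147)/2 = (147 + T)/2 = 147/2 + T/2)
-45538 - P(b) = -45538 - (147/2 + (½)*(-213)) = -45538 - (147/2 - 213/2) = -45538 - 1*(-33) = -45538 + 33 = -45505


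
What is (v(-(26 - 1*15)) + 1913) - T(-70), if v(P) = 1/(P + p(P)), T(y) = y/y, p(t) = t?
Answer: 42063/22 ≈ 1912.0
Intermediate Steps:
T(y) = 1
v(P) = 1/(2*P) (v(P) = 1/(P + P) = 1/(2*P))
(v(-(26 - 1*15)) + 1913) - T(-70) = (1/(2*((-(26 - 1*15)))) + 1913) - 1*1 = (1/(2*((-(26 - 15)))) + 1913) - 1 = (1/(2*((-1*11))) + 1913) - 1 = ((½)/(-11) + 1913) - 1 = ((½)*(-1/11) + 1913) - 1 = (-1/22 + 1913) - 1 = 42085/22 - 1 = 42063/22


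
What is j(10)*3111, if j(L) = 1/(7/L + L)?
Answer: 31110/107 ≈ 290.75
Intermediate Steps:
j(L) = 1/(L + 7/L)
j(10)*3111 = (10/(7 + 10**2))*3111 = (10/(7 + 100))*3111 = (10/107)*3111 = 31110/107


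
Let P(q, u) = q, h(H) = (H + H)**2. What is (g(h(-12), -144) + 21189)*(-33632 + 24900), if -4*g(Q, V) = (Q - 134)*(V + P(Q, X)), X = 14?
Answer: 231808404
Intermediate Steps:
h(H) = 4*H**2 (h(H) = (2*H)**2 = 4*H**2)
g(Q, V) = -(-134 + Q)*(Q + V)/4 (g(Q, V) = -(Q - 134)*(V + Q)/4 = -(-134 + Q)*(Q + V)/4)
(g(h(-12), -144) + 21189)*(-33632 + 24900) = ((-(4*(-12)**2)**2/4 + 67*(4*(-12)**2)/2 + (67/2)*(-144) - 1/4*4*(-12)**2*(-144)) + 21189)*(-33632 + 24900) = ((-(4*144)**2/4 + 67*(4*144)/2 - 4824 - 1/4*4*144*(-144)) + 21189)*(-8732) = ((-1/4*576**2 + (67/2)*576 - 4824 - 1/4*576*(-144)) + 21189)*(-8732) = ((-1/4*331776 + 19296 - 4824 + 20736) + 21189)*(-8732) = ((-82944 + 19296 - 4824 + 20736) + 21189)*(-8732) = (-47736 + 21189)*(-8732) = -26547*(-8732) = 231808404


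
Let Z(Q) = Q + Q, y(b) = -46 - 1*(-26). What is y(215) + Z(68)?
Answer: 116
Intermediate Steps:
y(b) = -20 (y(b) = -46 + 26 = -20)
Z(Q) = 2*Q
y(215) + Z(68) = -20 + 2*68 = -20 + 136 = 116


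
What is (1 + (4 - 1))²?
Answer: 16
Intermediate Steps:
(1 + (4 - 1))² = (1 + 3)² = 4² = 16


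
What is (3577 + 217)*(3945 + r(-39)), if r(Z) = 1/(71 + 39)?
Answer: 823205047/55 ≈ 1.4967e+7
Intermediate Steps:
r(Z) = 1/110
(3577 + 217)*(3945 + r(-39)) = (3577 + 217)*(3945 + 1/110) = 3794*(433951/110) = 823205047/55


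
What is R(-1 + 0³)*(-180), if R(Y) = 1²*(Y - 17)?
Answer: 3240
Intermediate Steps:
R(Y) = -17 + Y (R(Y) = 1*(-17 + Y) = -17 + Y)
R(-1 + 0³)*(-180) = (-17 + (-1 + 0³))*(-180) = (-17 + (-1 + 0))*(-180) = (-17 - 1)*(-180) = -18*(-180) = 3240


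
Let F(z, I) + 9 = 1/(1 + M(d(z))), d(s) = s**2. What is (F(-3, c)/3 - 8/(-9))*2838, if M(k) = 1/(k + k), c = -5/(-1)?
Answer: -290422/57 ≈ -5095.1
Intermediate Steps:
c = 5 (c = -5*(-1) = 5)
M(k) = 1/(2*k)
F(z, I) = -9 + 1/(1 + 1/(2*z**2)) (F(z, I) = -9 + 1/(1 + 1/(2*(z**2))) = -9 + 1/(1 + 1/(2*z**2)))
(F(-3, c)/3 - 8/(-9))*2838 = (((-9 - 16*(-3)**2)/(1 + 2*(-3)**2))/3 - 8/(-9))*2838 = (((-9 - 16*9)/(1 + 2*9))*(1/3) - 8*(-1/9))*2838 = (((-9 - 144)/(1 + 18))*(1/3) + 8/9)*2838 = ((-153/19)*(1/3) + 8/9)*2838 = (((1/19)*(-153))*(1/3) + 8/9)*2838 = (-153/19*1/3 + 8/9)*2838 = (-51/19 + 8/9)*2838 = -307/171*2838 = -290422/57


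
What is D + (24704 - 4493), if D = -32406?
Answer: -12195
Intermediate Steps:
D + (24704 - 4493) = -32406 + (24704 - 4493) = -32406 + 20211 = -12195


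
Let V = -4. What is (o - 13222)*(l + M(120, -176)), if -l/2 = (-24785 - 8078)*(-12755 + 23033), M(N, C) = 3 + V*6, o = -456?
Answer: -9239924056146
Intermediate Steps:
M(N, C) = -21 (M(N, C) = 3 - 4*6 = 3 - 24 = -21)
l = 675531828 (l = -2*(-24785 - 8078)*(-12755 + 23033) = -(-65726)*10278 = -2*(-337765914) = 675531828)
(o - 13222)*(l + M(120, -176)) = (-456 - 13222)*(675531828 - 21) = -13678*675531807 = -9239924056146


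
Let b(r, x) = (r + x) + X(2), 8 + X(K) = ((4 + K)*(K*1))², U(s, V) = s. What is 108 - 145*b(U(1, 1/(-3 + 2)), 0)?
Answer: -19757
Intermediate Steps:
X(K) = -8 + K²*(4 + K)² (X(K) = -8 + ((4 + K)*(K*1))² = -8 + ((4 + K)*K)² = -8 + (K*(4 + K))² = -8 + K²*(4 + K)²)
b(r, x) = 136 + r + x (b(r, x) = (r + x) + (-8 + 2²*(4 + 2)²) = (r + x) + (-8 + 4*6²) = (r + x) + (-8 + 4*36) = (r + x) + (-8 + 144) = (r + x) + 136 = 136 + r + x)
108 - 145*b(U(1, 1/(-3 + 2)), 0) = 108 - 145*(136 + 1 + 0) = 108 - 145*137 = 108 - 19865 = -19757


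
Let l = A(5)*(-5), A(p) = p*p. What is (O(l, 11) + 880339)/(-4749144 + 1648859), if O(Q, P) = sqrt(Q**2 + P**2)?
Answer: -880339/3100285 - sqrt(15746)/3100285 ≈ -0.28399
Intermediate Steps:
A(p) = p**2
l = -125 (l = 5**2*(-5) = 25*(-5) = -125)
O(Q, P) = sqrt(P**2 + Q**2)
(O(l, 11) + 880339)/(-4749144 + 1648859) = (sqrt(11**2 + (-125)**2) + 880339)/(-4749144 + 1648859) = (sqrt(121 + 15625) + 880339)/(-3100285) = (sqrt(15746) + 880339)*(-1/3100285) = (880339 + sqrt(15746))*(-1/3100285) = -880339/3100285 - sqrt(15746)/3100285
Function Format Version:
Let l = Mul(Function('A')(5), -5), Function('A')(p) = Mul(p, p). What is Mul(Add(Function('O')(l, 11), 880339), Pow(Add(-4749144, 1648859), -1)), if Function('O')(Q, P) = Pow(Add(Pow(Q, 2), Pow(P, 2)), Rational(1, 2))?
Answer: Add(Rational(-880339, 3100285), Mul(Rational(-1, 3100285), Pow(15746, Rational(1, 2)))) ≈ -0.28399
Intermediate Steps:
Function('A')(p) = Pow(p, 2)
l = -125 (l = Mul(Pow(5, 2), -5) = Mul(25, -5) = -125)
Function('O')(Q, P) = Pow(Add(Pow(P, 2), Pow(Q, 2)), Rational(1, 2))
Mul(Add(Function('O')(l, 11), 880339), Pow(Add(-4749144, 1648859), -1)) = Mul(Add(Pow(Add(Pow(11, 2), Pow(-125, 2)), Rational(1, 2)), 880339), Pow(Add(-4749144, 1648859), -1)) = Mul(Add(Pow(Add(121, 15625), Rational(1, 2)), 880339), Pow(-3100285, -1)) = Mul(Add(Pow(15746, Rational(1, 2)), 880339), Rational(-1, 3100285)) = Mul(Add(880339, Pow(15746, Rational(1, 2))), Rational(-1, 3100285)) = Add(Rational(-880339, 3100285), Mul(Rational(-1, 3100285), Pow(15746, Rational(1, 2))))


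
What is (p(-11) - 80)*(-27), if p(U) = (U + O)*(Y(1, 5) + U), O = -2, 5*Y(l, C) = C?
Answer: -1350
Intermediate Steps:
Y(l, C) = C/5
p(U) = (1 + U)*(-2 + U) (p(U) = (U - 2)*((⅕)*5 + U) = (-2 + U)*(1 + U) = (1 + U)*(-2 + U))
(p(-11) - 80)*(-27) = ((-2 + (-11)² - 1*(-11)) - 80)*(-27) = ((-2 + 121 + 11) - 80)*(-27) = (130 - 80)*(-27) = 50*(-27) = -1350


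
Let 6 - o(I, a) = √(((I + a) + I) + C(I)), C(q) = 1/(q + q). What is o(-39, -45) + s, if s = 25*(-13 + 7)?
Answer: -144 - I*√748410/78 ≈ -144.0 - 11.091*I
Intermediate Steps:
C(q) = 1/(2*q)
s = -150 (s = 25*(-6) = -150)
o(I, a) = 6 - √(a + 1/(2*I) + 2*I) (o(I, a) = 6 - √(((I + a) + I) + 1/(2*I)) = 6 - √((a + 2*I) + 1/(2*I)) = 6 - √(a + 1/(2*I) + 2*I))
o(-39, -45) + s = (6 - √(2/(-39) + 4*(-45) + 8*(-39))/2) - 150 = (6 - √(2*(-1/39) - 180 - 312)/2) - 150 = (6 - √(-2/39 - 180 - 312)/2) - 150 = (6 - I*√748410/78) - 150 = -144 - I*√748410/78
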